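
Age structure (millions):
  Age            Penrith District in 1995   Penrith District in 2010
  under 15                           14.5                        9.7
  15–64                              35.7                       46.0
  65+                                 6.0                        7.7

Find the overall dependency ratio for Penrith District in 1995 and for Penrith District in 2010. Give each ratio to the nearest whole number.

Penrith District in 1995: (14.5 + 6.0) / 35.7 × 100 = 20.5 / 35.7 × 100 = 57
Penrith District in 2010: (9.7 + 7.7) / 46.0 × 100 = 17.4 / 46.0 × 100 = 38

Penrith District in 1995: 57
Penrith District in 2010: 38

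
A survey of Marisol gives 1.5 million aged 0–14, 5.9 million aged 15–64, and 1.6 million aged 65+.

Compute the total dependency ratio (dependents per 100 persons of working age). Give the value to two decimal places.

Total dependency ratio: 52.54

Total dependency ratio = (1.5 + 1.6) / 5.9 × 100 = 3.1 / 5.9 × 100 = 52.54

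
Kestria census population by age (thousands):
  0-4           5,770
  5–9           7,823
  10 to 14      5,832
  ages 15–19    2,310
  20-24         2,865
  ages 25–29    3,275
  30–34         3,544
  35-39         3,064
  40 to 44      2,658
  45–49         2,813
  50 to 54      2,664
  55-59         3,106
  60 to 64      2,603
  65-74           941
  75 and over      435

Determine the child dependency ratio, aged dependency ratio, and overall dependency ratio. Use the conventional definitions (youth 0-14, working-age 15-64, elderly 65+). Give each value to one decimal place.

0–14: 5,770 + 7,823 + 5,832 = 19,425
15–64: 2,310 + 2,865 + 3,275 + 3,544 + 3,064 + 2,658 + 2,813 + 2,664 + 3,106 + 2,603 = 28,902
65+: 941 + 435 = 1,376
Youth dependency ratio = 19,425 / 28,902 × 100 = 67.2
Old-age dependency ratio = 1,376 / 28,902 × 100 = 4.8
Total dependency ratio = (19,425 + 1,376) / 28,902 × 100 = 20,801 / 28,902 × 100 = 72.0

Youth dependency ratio: 67.2
Old-age dependency ratio: 4.8
Total dependency ratio: 72.0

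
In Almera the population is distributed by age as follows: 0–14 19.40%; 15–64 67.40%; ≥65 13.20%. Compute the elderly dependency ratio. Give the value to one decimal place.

Old-age dependency ratio = 13.20 / 67.40 × 100 = 19.6

Old-age dependency ratio: 19.6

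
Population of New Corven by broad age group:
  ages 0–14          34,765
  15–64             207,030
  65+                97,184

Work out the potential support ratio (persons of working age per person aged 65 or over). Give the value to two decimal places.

Potential support ratio = 207,030 / 97,184 = 2.13

Potential support ratio: 2.13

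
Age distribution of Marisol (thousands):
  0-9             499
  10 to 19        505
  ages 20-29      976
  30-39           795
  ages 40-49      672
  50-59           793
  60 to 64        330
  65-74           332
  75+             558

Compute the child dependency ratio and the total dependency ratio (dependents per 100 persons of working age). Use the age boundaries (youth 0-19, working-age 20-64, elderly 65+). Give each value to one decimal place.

Youth dependency ratio: 28.2
Total dependency ratio: 53.1

0–19: 499 + 505 = 1,004
20–64: 976 + 795 + 672 + 793 + 330 = 3,566
65+: 332 + 558 = 890
Youth dependency ratio = 1,004 / 3,566 × 100 = 28.2
Total dependency ratio = (1,004 + 890) / 3,566 × 100 = 1,894 / 3,566 × 100 = 53.1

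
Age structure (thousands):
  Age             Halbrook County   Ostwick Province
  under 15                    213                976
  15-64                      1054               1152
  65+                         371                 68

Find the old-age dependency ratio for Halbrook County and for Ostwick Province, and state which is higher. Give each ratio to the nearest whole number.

Halbrook County: 35
Ostwick Province: 6
Higher: Halbrook County

Halbrook County: 371 / 1054 × 100 = 35
Ostwick Province: 68 / 1152 × 100 = 6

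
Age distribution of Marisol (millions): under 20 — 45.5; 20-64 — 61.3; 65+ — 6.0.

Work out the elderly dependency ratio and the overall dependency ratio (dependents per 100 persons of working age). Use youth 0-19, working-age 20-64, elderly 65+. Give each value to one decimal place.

Old-age dependency ratio = 6.0 / 61.3 × 100 = 9.8
Total dependency ratio = (45.5 + 6.0) / 61.3 × 100 = 51.5 / 61.3 × 100 = 84.0

Old-age dependency ratio: 9.8
Total dependency ratio: 84.0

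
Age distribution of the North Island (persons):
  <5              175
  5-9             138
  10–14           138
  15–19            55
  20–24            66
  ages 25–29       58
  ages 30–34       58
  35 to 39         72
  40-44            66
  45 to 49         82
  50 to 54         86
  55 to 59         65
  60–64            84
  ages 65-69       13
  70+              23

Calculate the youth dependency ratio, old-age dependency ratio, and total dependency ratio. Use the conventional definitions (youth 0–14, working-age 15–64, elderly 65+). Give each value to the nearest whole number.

0–14: 175 + 138 + 138 = 451
15–64: 55 + 66 + 58 + 58 + 72 + 66 + 82 + 86 + 65 + 84 = 692
65+: 13 + 23 = 36
Youth dependency ratio = 451 / 692 × 100 = 65
Old-age dependency ratio = 36 / 692 × 100 = 5
Total dependency ratio = (451 + 36) / 692 × 100 = 487 / 692 × 100 = 70

Youth dependency ratio: 65
Old-age dependency ratio: 5
Total dependency ratio: 70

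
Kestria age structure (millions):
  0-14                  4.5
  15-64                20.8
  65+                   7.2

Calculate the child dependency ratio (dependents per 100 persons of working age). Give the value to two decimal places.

Youth dependency ratio = 4.5 / 20.8 × 100 = 21.63

Youth dependency ratio: 21.63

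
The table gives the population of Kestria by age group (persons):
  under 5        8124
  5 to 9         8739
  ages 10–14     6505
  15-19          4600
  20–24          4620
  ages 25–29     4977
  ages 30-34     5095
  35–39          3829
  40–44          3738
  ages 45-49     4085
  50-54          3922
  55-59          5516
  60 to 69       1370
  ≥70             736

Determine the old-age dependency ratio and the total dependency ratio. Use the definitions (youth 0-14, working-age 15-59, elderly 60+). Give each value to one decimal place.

0–14: 8124 + 8739 + 6505 = 23368
15–59: 4600 + 4620 + 4977 + 5095 + 3829 + 3738 + 4085 + 3922 + 5516 = 40382
60+: 1370 + 736 = 2106
Old-age dependency ratio = 2106 / 40382 × 100 = 5.2
Total dependency ratio = (23368 + 2106) / 40382 × 100 = 25474 / 40382 × 100 = 63.1

Old-age dependency ratio: 5.2
Total dependency ratio: 63.1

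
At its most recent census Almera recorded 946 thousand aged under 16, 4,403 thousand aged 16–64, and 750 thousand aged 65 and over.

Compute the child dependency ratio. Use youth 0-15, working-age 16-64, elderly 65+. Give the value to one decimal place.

Youth dependency ratio: 21.5

Youth dependency ratio = 946 / 4,403 × 100 = 21.5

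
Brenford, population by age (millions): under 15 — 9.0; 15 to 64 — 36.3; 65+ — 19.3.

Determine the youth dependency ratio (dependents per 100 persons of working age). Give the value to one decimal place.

Youth dependency ratio = 9.0 / 36.3 × 100 = 24.8

Youth dependency ratio: 24.8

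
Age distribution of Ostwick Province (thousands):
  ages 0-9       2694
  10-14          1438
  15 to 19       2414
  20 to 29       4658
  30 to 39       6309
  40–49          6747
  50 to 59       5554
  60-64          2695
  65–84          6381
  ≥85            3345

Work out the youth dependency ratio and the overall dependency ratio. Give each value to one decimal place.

0–14: 2694 + 1438 = 4132
15–64: 2414 + 4658 + 6309 + 6747 + 5554 + 2695 = 28377
65+: 6381 + 3345 = 9726
Youth dependency ratio = 4132 / 28377 × 100 = 14.6
Total dependency ratio = (4132 + 9726) / 28377 × 100 = 13858 / 28377 × 100 = 48.8

Youth dependency ratio: 14.6
Total dependency ratio: 48.8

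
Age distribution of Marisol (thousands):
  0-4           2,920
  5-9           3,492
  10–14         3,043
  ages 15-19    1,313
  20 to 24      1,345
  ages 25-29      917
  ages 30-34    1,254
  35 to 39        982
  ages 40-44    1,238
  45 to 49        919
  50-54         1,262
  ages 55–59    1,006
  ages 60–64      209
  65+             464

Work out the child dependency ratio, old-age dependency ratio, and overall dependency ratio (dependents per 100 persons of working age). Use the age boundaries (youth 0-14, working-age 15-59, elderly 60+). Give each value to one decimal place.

0–14: 2,920 + 3,492 + 3,043 = 9,455
15–59: 1,313 + 1,345 + 917 + 1,254 + 982 + 1,238 + 919 + 1,262 + 1,006 = 10,236
60+: 209 + 464 = 673
Youth dependency ratio = 9,455 / 10,236 × 100 = 92.4
Old-age dependency ratio = 673 / 10,236 × 100 = 6.6
Total dependency ratio = (9,455 + 673) / 10,236 × 100 = 10,128 / 10,236 × 100 = 98.9

Youth dependency ratio: 92.4
Old-age dependency ratio: 6.6
Total dependency ratio: 98.9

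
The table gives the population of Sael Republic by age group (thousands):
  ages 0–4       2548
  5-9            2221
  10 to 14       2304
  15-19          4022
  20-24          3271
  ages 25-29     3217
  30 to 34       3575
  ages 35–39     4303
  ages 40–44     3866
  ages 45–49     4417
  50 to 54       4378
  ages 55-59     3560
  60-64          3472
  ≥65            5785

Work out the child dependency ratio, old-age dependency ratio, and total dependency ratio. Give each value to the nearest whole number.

Youth dependency ratio: 19
Old-age dependency ratio: 15
Total dependency ratio: 34

0–14: 2548 + 2221 + 2304 = 7073
15–64: 4022 + 3271 + 3217 + 3575 + 4303 + 3866 + 4417 + 4378 + 3560 + 3472 = 38081
65+: 5785
Youth dependency ratio = 7073 / 38081 × 100 = 19
Old-age dependency ratio = 5785 / 38081 × 100 = 15
Total dependency ratio = (7073 + 5785) / 38081 × 100 = 12858 / 38081 × 100 = 34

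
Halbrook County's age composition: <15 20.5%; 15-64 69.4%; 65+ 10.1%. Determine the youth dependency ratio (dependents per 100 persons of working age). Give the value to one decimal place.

Youth dependency ratio = 20.5 / 69.4 × 100 = 29.5

Youth dependency ratio: 29.5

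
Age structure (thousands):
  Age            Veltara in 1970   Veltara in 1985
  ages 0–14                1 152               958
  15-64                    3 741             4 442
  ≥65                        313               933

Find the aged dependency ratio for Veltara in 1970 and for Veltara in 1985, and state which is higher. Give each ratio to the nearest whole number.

Veltara in 1970: 313 / 3 741 × 100 = 8
Veltara in 1985: 933 / 4 442 × 100 = 21

Veltara in 1970: 8
Veltara in 1985: 21
Higher: Veltara in 1985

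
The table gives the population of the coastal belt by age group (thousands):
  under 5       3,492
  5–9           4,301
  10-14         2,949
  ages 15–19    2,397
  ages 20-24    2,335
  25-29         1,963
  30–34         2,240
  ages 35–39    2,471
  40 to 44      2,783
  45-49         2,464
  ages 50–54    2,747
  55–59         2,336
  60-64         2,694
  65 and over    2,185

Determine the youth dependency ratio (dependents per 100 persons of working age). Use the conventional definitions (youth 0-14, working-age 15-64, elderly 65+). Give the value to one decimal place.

0–14: 3,492 + 4,301 + 2,949 = 10,742
15–64: 2,397 + 2,335 + 1,963 + 2,240 + 2,471 + 2,783 + 2,464 + 2,747 + 2,336 + 2,694 = 24,430
65+: 2,185
Youth dependency ratio = 10,742 / 24,430 × 100 = 44.0

Youth dependency ratio: 44.0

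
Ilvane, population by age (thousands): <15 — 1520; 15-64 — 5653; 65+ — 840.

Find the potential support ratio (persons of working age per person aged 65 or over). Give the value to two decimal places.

Potential support ratio = 5653 / 840 = 6.73

Potential support ratio: 6.73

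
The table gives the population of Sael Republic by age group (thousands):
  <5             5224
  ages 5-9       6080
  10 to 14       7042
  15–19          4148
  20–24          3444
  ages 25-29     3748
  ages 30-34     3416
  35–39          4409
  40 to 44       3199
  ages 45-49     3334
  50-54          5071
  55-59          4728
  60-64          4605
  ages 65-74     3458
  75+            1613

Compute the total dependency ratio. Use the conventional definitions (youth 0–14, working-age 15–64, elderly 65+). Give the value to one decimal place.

Total dependency ratio: 58.4

0–14: 5224 + 6080 + 7042 = 18346
15–64: 4148 + 3444 + 3748 + 3416 + 4409 + 3199 + 3334 + 5071 + 4728 + 4605 = 40102
65+: 3458 + 1613 = 5071
Total dependency ratio = (18346 + 5071) / 40102 × 100 = 23417 / 40102 × 100 = 58.4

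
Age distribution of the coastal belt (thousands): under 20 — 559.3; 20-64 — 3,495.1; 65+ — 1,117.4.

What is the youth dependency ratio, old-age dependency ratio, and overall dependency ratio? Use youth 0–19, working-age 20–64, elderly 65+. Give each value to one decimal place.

Youth dependency ratio = 559.3 / 3,495.1 × 100 = 16.0
Old-age dependency ratio = 1,117.4 / 3,495.1 × 100 = 32.0
Total dependency ratio = (559.3 + 1,117.4) / 3,495.1 × 100 = 1,676.7 / 3,495.1 × 100 = 48.0

Youth dependency ratio: 16.0
Old-age dependency ratio: 32.0
Total dependency ratio: 48.0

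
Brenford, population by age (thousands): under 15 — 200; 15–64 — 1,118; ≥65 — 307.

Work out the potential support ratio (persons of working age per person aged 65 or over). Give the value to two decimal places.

Potential support ratio = 1,118 / 307 = 3.64

Potential support ratio: 3.64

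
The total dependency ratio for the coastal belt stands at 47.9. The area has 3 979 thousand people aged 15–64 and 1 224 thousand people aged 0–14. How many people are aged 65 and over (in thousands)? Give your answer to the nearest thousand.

Total dependency ratio = (youth + elderly) / working-age × 100
47.9 = (1 224 + E) / 3 979 × 100
⇒ 682

Aged 65 and over: 682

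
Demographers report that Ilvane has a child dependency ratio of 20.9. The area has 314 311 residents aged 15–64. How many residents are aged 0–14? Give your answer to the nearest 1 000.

Youth dependency ratio = youth / working-age × 100
20.9 = Y / 314 311 × 100
⇒ 66 000

Aged 0–14: 66 000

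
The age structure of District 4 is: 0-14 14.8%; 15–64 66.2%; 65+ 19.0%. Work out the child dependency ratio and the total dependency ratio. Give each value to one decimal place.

Youth dependency ratio = 14.8 / 66.2 × 100 = 22.4
Total dependency ratio = (14.8 + 19.0) / 66.2 × 100 = 33.8 / 66.2 × 100 = 51.1

Youth dependency ratio: 22.4
Total dependency ratio: 51.1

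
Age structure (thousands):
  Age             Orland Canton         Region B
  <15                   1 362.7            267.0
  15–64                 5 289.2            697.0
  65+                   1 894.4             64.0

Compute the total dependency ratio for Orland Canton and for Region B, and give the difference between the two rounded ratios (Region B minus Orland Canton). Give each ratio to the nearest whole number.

Orland Canton: 62
Region B: 47
Difference: -15

Orland Canton: (1 362.7 + 1 894.4) / 5 289.2 × 100 = 3 257.1 / 5 289.2 × 100 = 62
Region B: (267.0 + 64.0) / 697.0 × 100 = 331.0 / 697.0 × 100 = 47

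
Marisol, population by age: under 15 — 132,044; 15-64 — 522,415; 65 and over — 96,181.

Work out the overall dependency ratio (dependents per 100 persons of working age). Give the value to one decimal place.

Total dependency ratio = (132,044 + 96,181) / 522,415 × 100 = 228,225 / 522,415 × 100 = 43.7

Total dependency ratio: 43.7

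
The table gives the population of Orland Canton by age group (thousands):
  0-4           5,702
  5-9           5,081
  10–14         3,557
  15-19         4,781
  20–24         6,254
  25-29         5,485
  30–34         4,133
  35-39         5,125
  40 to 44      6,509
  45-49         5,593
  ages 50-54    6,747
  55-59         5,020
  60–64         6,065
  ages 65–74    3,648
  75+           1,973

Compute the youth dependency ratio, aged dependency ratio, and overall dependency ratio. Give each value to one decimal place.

Youth dependency ratio: 25.7
Old-age dependency ratio: 10.1
Total dependency ratio: 35.8

0–14: 5,702 + 5,081 + 3,557 = 14,340
15–64: 4,781 + 6,254 + 5,485 + 4,133 + 5,125 + 6,509 + 5,593 + 6,747 + 5,020 + 6,065 = 55,712
65+: 3,648 + 1,973 = 5,621
Youth dependency ratio = 14,340 / 55,712 × 100 = 25.7
Old-age dependency ratio = 5,621 / 55,712 × 100 = 10.1
Total dependency ratio = (14,340 + 5,621) / 55,712 × 100 = 19,961 / 55,712 × 100 = 35.8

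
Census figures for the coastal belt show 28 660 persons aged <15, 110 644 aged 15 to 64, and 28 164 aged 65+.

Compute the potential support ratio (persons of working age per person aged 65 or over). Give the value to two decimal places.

Potential support ratio = 110 644 / 28 164 = 3.93

Potential support ratio: 3.93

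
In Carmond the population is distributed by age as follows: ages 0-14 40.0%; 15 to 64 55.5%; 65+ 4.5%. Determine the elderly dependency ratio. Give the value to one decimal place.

Old-age dependency ratio = 4.5 / 55.5 × 100 = 8.1

Old-age dependency ratio: 8.1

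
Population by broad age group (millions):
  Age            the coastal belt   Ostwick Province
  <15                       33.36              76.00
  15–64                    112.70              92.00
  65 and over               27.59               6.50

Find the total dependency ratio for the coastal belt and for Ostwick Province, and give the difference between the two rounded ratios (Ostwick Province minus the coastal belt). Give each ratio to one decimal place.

the coastal belt: 54.1
Ostwick Province: 89.7
Difference: +35.6

the coastal belt: (33.36 + 27.59) / 112.70 × 100 = 60.95 / 112.70 × 100 = 54.1
Ostwick Province: (76.00 + 6.50) / 92.00 × 100 = 82.50 / 92.00 × 100 = 89.7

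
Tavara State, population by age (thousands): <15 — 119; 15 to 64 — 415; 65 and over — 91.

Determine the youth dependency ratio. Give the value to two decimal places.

Youth dependency ratio = 119 / 415 × 100 = 28.67

Youth dependency ratio: 28.67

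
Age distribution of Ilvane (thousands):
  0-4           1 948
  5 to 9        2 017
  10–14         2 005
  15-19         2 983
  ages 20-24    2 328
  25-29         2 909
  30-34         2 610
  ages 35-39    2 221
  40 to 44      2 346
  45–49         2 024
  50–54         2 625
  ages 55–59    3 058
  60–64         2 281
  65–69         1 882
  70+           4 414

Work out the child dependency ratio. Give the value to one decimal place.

0–14: 1 948 + 2 017 + 2 005 = 5 970
15–64: 2 983 + 2 328 + 2 909 + 2 610 + 2 221 + 2 346 + 2 024 + 2 625 + 3 058 + 2 281 = 25 385
65+: 1 882 + 4 414 = 6 296
Youth dependency ratio = 5 970 / 25 385 × 100 = 23.5

Youth dependency ratio: 23.5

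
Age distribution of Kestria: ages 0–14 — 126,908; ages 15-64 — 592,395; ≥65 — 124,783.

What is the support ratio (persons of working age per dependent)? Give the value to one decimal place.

Support ratio = 592,395 / (126,908 + 124,783) = 592,395 / 251,691 = 2.4

Support ratio: 2.4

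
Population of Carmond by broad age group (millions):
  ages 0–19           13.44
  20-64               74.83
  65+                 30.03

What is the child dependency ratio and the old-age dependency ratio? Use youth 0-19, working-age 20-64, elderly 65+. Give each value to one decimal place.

Youth dependency ratio: 18.0
Old-age dependency ratio: 40.1

Youth dependency ratio = 13.44 / 74.83 × 100 = 18.0
Old-age dependency ratio = 30.03 / 74.83 × 100 = 40.1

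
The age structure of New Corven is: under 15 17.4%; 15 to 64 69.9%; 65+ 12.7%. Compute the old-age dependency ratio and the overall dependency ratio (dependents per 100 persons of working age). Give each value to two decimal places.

Old-age dependency ratio = 12.7 / 69.9 × 100 = 18.17
Total dependency ratio = (17.4 + 12.7) / 69.9 × 100 = 30.1 / 69.9 × 100 = 43.06

Old-age dependency ratio: 18.17
Total dependency ratio: 43.06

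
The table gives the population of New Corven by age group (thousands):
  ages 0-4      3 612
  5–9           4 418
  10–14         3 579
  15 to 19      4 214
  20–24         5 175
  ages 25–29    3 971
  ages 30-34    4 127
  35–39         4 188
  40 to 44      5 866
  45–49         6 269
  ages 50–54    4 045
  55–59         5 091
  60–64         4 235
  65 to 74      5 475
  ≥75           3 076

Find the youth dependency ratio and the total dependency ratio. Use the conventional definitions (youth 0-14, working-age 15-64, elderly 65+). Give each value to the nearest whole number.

0–14: 3 612 + 4 418 + 3 579 = 11 609
15–64: 4 214 + 5 175 + 3 971 + 4 127 + 4 188 + 5 866 + 6 269 + 4 045 + 5 091 + 4 235 = 47 181
65+: 5 475 + 3 076 = 8 551
Youth dependency ratio = 11 609 / 47 181 × 100 = 25
Total dependency ratio = (11 609 + 8 551) / 47 181 × 100 = 20 160 / 47 181 × 100 = 43

Youth dependency ratio: 25
Total dependency ratio: 43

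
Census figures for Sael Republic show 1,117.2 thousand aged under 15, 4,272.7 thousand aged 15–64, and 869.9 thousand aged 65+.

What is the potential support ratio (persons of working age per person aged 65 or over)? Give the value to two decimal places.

Potential support ratio = 4,272.7 / 869.9 = 4.91

Potential support ratio: 4.91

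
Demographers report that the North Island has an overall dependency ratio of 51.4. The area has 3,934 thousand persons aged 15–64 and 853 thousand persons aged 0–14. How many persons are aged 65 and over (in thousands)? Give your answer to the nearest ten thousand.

Aged 65 and over: 1,170

Total dependency ratio = (youth + elderly) / working-age × 100
51.4 = (853 + E) / 3,934 × 100
⇒ 1,170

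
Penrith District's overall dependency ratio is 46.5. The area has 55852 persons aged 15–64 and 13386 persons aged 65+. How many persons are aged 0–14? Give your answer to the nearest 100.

Aged 0–14: 12600

Total dependency ratio = (youth + elderly) / working-age × 100
46.5 = (Y + 13386) / 55852 × 100
⇒ 12600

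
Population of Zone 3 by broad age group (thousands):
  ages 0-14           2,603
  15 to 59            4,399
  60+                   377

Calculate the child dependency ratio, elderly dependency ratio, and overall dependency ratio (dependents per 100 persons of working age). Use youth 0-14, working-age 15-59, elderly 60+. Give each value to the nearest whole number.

Youth dependency ratio = 2,603 / 4,399 × 100 = 59
Old-age dependency ratio = 377 / 4,399 × 100 = 9
Total dependency ratio = (2,603 + 377) / 4,399 × 100 = 2,980 / 4,399 × 100 = 68

Youth dependency ratio: 59
Old-age dependency ratio: 9
Total dependency ratio: 68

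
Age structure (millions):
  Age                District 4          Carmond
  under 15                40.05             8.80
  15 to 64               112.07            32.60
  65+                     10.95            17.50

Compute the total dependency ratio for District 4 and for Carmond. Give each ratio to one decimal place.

District 4: (40.05 + 10.95) / 112.07 × 100 = 51.00 / 112.07 × 100 = 45.5
Carmond: (8.80 + 17.50) / 32.60 × 100 = 26.30 / 32.60 × 100 = 80.7

District 4: 45.5
Carmond: 80.7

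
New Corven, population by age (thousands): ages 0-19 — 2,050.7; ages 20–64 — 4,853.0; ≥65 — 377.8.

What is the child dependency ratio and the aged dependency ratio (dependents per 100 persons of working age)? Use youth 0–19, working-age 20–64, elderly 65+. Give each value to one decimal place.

Youth dependency ratio = 2,050.7 / 4,853.0 × 100 = 42.3
Old-age dependency ratio = 377.8 / 4,853.0 × 100 = 7.8

Youth dependency ratio: 42.3
Old-age dependency ratio: 7.8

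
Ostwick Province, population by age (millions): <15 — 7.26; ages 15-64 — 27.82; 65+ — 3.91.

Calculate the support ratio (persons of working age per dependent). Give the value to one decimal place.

Support ratio: 2.5

Support ratio = 27.82 / (7.26 + 3.91) = 27.82 / 11.17 = 2.5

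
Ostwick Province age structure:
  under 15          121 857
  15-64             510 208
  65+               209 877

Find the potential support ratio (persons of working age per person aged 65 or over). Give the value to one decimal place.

Potential support ratio = 510 208 / 209 877 = 2.4

Potential support ratio: 2.4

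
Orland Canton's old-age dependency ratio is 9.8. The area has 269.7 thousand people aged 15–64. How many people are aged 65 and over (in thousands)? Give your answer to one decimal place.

Old-age dependency ratio = elderly / working-age × 100
9.8 = E / 269.7 × 100
⇒ 26.4

Aged 65 and over: 26.4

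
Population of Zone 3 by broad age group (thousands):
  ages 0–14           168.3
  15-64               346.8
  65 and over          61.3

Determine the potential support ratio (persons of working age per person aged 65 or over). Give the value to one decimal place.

Potential support ratio: 5.7

Potential support ratio = 346.8 / 61.3 = 5.7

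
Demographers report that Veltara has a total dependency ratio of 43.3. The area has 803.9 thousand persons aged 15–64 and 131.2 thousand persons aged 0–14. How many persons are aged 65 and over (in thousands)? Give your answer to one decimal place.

Total dependency ratio = (youth + elderly) / working-age × 100
43.3 = (131.2 + E) / 803.9 × 100
⇒ 216.9

Aged 65 and over: 216.9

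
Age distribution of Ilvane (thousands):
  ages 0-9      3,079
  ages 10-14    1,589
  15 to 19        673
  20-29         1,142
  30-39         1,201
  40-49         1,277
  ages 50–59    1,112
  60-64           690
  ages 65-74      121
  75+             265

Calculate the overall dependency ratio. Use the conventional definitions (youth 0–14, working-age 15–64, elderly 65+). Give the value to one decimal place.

Total dependency ratio: 82.9

0–14: 3,079 + 1,589 = 4,668
15–64: 673 + 1,142 + 1,201 + 1,277 + 1,112 + 690 = 6,095
65+: 121 + 265 = 386
Total dependency ratio = (4,668 + 386) / 6,095 × 100 = 5,054 / 6,095 × 100 = 82.9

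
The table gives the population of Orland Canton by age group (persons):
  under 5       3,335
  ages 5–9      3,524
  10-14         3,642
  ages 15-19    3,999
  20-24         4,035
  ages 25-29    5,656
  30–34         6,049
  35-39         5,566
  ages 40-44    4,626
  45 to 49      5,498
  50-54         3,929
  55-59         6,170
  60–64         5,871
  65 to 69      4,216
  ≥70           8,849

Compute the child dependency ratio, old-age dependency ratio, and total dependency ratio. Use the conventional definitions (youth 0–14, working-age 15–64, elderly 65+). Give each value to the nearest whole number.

Youth dependency ratio: 20
Old-age dependency ratio: 25
Total dependency ratio: 46

0–14: 3,335 + 3,524 + 3,642 = 10,501
15–64: 3,999 + 4,035 + 5,656 + 6,049 + 5,566 + 4,626 + 5,498 + 3,929 + 6,170 + 5,871 = 51,399
65+: 4,216 + 8,849 = 13,065
Youth dependency ratio = 10,501 / 51,399 × 100 = 20
Old-age dependency ratio = 13,065 / 51,399 × 100 = 25
Total dependency ratio = (10,501 + 13,065) / 51,399 × 100 = 23,566 / 51,399 × 100 = 46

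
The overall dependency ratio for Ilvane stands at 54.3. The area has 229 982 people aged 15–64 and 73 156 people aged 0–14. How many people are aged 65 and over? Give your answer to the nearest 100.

Aged 65 and over: 51 700

Total dependency ratio = (youth + elderly) / working-age × 100
54.3 = (73 156 + E) / 229 982 × 100
⇒ 51 700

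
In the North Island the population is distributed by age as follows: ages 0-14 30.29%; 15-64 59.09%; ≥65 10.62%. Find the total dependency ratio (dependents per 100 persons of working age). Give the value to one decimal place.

Total dependency ratio: 69.2

Total dependency ratio = (30.29 + 10.62) / 59.09 × 100 = 40.91 / 59.09 × 100 = 69.2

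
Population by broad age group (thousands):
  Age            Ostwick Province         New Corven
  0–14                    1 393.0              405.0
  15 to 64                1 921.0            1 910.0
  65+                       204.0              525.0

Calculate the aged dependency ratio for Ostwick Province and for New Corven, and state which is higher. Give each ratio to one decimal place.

Ostwick Province: 204.0 / 1 921.0 × 100 = 10.6
New Corven: 525.0 / 1 910.0 × 100 = 27.5

Ostwick Province: 10.6
New Corven: 27.5
Higher: New Corven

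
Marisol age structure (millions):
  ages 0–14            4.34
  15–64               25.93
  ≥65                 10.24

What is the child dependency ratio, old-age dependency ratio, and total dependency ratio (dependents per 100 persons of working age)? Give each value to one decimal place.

Youth dependency ratio = 4.34 / 25.93 × 100 = 16.7
Old-age dependency ratio = 10.24 / 25.93 × 100 = 39.5
Total dependency ratio = (4.34 + 10.24) / 25.93 × 100 = 14.58 / 25.93 × 100 = 56.2

Youth dependency ratio: 16.7
Old-age dependency ratio: 39.5
Total dependency ratio: 56.2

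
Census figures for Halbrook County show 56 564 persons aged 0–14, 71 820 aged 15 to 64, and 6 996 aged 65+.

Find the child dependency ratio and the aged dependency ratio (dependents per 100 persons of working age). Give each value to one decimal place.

Youth dependency ratio = 56 564 / 71 820 × 100 = 78.8
Old-age dependency ratio = 6 996 / 71 820 × 100 = 9.7

Youth dependency ratio: 78.8
Old-age dependency ratio: 9.7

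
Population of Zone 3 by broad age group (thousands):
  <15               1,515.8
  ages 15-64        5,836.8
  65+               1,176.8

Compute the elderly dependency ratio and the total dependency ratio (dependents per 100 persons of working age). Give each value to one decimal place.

Old-age dependency ratio: 20.2
Total dependency ratio: 46.1

Old-age dependency ratio = 1,176.8 / 5,836.8 × 100 = 20.2
Total dependency ratio = (1,515.8 + 1,176.8) / 5,836.8 × 100 = 2,692.6 / 5,836.8 × 100 = 46.1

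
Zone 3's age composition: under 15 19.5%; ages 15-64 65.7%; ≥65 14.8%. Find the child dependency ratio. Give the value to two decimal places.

Youth dependency ratio: 29.68

Youth dependency ratio = 19.5 / 65.7 × 100 = 29.68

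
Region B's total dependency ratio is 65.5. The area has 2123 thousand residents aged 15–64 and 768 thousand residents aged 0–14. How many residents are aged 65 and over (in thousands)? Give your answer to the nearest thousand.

Total dependency ratio = (youth + elderly) / working-age × 100
65.5 = (768 + E) / 2123 × 100
⇒ 623

Aged 65 and over: 623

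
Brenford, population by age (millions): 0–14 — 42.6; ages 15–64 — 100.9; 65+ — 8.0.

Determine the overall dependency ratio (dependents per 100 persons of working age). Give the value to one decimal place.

Total dependency ratio = (42.6 + 8.0) / 100.9 × 100 = 50.6 / 100.9 × 100 = 50.1

Total dependency ratio: 50.1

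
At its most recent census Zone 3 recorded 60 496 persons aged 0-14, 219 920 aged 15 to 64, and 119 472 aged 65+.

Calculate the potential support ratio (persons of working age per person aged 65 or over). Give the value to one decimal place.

Potential support ratio: 1.8

Potential support ratio = 219 920 / 119 472 = 1.8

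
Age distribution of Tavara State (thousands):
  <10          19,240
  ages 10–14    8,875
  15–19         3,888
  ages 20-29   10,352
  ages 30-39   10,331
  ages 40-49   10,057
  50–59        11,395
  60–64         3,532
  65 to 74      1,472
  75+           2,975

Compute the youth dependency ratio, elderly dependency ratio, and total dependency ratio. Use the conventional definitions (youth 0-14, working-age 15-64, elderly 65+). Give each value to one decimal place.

Youth dependency ratio: 56.7
Old-age dependency ratio: 9.0
Total dependency ratio: 65.7

0–14: 19,240 + 8,875 = 28,115
15–64: 3,888 + 10,352 + 10,331 + 10,057 + 11,395 + 3,532 = 49,555
65+: 1,472 + 2,975 = 4,447
Youth dependency ratio = 28,115 / 49,555 × 100 = 56.7
Old-age dependency ratio = 4,447 / 49,555 × 100 = 9.0
Total dependency ratio = (28,115 + 4,447) / 49,555 × 100 = 32,562 / 49,555 × 100 = 65.7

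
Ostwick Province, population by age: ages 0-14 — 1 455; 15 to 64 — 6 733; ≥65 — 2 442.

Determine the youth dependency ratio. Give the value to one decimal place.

Youth dependency ratio: 21.6

Youth dependency ratio = 1 455 / 6 733 × 100 = 21.6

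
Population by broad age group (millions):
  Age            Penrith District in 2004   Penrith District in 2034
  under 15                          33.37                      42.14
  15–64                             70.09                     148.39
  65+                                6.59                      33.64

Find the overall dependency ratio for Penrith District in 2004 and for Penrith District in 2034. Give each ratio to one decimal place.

Penrith District in 2004: (33.37 + 6.59) / 70.09 × 100 = 39.96 / 70.09 × 100 = 57.0
Penrith District in 2034: (42.14 + 33.64) / 148.39 × 100 = 75.78 / 148.39 × 100 = 51.1

Penrith District in 2004: 57.0
Penrith District in 2034: 51.1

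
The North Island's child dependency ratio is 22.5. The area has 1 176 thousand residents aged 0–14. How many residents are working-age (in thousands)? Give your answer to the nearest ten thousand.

Youth dependency ratio = youth / working-age × 100
22.5 = 1 176 / W × 100
⇒ 5 230

Working-age: 5 230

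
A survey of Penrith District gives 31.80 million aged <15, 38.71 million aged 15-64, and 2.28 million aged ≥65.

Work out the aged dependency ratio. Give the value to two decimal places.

Old-age dependency ratio = 2.28 / 38.71 × 100 = 5.89

Old-age dependency ratio: 5.89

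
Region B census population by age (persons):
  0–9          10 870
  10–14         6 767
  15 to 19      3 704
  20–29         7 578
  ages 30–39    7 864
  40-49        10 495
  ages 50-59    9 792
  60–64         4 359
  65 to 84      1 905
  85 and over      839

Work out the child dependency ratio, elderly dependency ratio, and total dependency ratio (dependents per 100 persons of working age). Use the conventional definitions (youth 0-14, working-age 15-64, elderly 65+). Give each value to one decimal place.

Youth dependency ratio: 40.3
Old-age dependency ratio: 6.3
Total dependency ratio: 46.5

0–14: 10 870 + 6 767 = 17 637
15–64: 3 704 + 7 578 + 7 864 + 10 495 + 9 792 + 4 359 = 43 792
65+: 1 905 + 839 = 2 744
Youth dependency ratio = 17 637 / 43 792 × 100 = 40.3
Old-age dependency ratio = 2 744 / 43 792 × 100 = 6.3
Total dependency ratio = (17 637 + 2 744) / 43 792 × 100 = 20 381 / 43 792 × 100 = 46.5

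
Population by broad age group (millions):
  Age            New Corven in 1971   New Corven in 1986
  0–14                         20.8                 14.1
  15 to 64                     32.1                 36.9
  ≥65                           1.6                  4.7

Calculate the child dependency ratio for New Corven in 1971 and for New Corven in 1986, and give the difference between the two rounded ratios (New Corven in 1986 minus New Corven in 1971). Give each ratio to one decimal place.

New Corven in 1971: 64.8
New Corven in 1986: 38.2
Difference: -26.6

New Corven in 1971: 20.8 / 32.1 × 100 = 64.8
New Corven in 1986: 14.1 / 36.9 × 100 = 38.2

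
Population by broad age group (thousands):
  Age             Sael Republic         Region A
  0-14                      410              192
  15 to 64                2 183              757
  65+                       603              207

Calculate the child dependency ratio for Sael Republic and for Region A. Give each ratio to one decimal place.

Sael Republic: 18.8
Region A: 25.4

Sael Republic: 410 / 2 183 × 100 = 18.8
Region A: 192 / 757 × 100 = 25.4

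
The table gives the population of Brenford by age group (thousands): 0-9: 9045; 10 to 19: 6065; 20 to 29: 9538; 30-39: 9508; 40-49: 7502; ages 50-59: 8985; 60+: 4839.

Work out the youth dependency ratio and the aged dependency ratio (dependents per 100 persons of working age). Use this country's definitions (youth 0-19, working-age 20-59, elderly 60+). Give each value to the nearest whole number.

Youth dependency ratio: 43
Old-age dependency ratio: 14

0–19: 9045 + 6065 = 15110
20–59: 9538 + 9508 + 7502 + 8985 = 35533
60+: 4839
Youth dependency ratio = 15110 / 35533 × 100 = 43
Old-age dependency ratio = 4839 / 35533 × 100 = 14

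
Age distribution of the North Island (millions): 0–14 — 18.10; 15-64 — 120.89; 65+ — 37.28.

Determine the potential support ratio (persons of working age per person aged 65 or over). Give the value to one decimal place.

Potential support ratio: 3.2

Potential support ratio = 120.89 / 37.28 = 3.2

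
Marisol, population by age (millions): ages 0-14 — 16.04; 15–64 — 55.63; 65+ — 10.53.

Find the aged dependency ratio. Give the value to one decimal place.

Old-age dependency ratio = 10.53 / 55.63 × 100 = 18.9

Old-age dependency ratio: 18.9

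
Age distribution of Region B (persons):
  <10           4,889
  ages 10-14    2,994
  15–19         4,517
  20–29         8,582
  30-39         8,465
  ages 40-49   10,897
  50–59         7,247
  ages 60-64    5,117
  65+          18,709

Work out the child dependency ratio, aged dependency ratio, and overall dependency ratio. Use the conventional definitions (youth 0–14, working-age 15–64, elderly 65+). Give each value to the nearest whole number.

0–14: 4,889 + 2,994 = 7,883
15–64: 4,517 + 8,582 + 8,465 + 10,897 + 7,247 + 5,117 = 44,825
65+: 18,709
Youth dependency ratio = 7,883 / 44,825 × 100 = 18
Old-age dependency ratio = 18,709 / 44,825 × 100 = 42
Total dependency ratio = (7,883 + 18,709) / 44,825 × 100 = 26,592 / 44,825 × 100 = 59

Youth dependency ratio: 18
Old-age dependency ratio: 42
Total dependency ratio: 59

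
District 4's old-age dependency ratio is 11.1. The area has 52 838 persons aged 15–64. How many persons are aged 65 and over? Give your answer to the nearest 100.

Old-age dependency ratio = elderly / working-age × 100
11.1 = E / 52 838 × 100
⇒ 5 900

Aged 65 and over: 5 900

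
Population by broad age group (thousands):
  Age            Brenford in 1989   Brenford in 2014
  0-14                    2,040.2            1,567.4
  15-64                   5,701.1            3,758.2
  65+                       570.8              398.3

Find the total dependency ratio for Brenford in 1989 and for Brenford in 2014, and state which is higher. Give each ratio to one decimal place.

Brenford in 1989: (2,040.2 + 570.8) / 5,701.1 × 100 = 2,611.0 / 5,701.1 × 100 = 45.8
Brenford in 2014: (1,567.4 + 398.3) / 3,758.2 × 100 = 1,965.7 / 3,758.2 × 100 = 52.3

Brenford in 1989: 45.8
Brenford in 2014: 52.3
Higher: Brenford in 2014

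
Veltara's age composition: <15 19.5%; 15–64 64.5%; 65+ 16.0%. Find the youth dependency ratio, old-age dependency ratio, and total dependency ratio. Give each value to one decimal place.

Youth dependency ratio: 30.2
Old-age dependency ratio: 24.8
Total dependency ratio: 55.0

Youth dependency ratio = 19.5 / 64.5 × 100 = 30.2
Old-age dependency ratio = 16.0 / 64.5 × 100 = 24.8
Total dependency ratio = (19.5 + 16.0) / 64.5 × 100 = 35.5 / 64.5 × 100 = 55.0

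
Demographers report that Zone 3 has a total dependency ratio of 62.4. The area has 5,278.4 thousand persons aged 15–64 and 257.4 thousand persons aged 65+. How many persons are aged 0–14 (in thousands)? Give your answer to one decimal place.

Aged 0–14: 3,036.3

Total dependency ratio = (youth + elderly) / working-age × 100
62.4 = (Y + 257.4) / 5,278.4 × 100
⇒ 3,036.3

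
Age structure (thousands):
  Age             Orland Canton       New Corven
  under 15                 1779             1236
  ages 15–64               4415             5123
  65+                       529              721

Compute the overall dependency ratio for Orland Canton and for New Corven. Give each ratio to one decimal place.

Orland Canton: (1779 + 529) / 4415 × 100 = 2308 / 4415 × 100 = 52.3
New Corven: (1236 + 721) / 5123 × 100 = 1957 / 5123 × 100 = 38.2

Orland Canton: 52.3
New Corven: 38.2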